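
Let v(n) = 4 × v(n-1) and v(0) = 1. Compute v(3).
Computing step by step:
v(0) = 1
v(1) = 4 × 1 = 4
v(2) = 4 × 4 = 16
v(3) = 4 × 16 = 64

64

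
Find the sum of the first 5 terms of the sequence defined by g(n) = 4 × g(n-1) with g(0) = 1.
Computing the sequence terms: 1, 4, 16, 64, 256
Adding these values together:

341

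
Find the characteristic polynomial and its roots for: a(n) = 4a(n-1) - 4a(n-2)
Substitute a(n) = rⁿ and divide through by rⁿ⁻²: r² - 4r + 4 = 0
Factor: (r - 2)² = 0, so r = 2 (double root).
General solution: a(n) = (A + Bn)·2ⁿ

Characteristic: r² - 4r + 4 = 0, Roots: r = 2 (double root)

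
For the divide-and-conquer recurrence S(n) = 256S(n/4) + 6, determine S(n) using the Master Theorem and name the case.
Master Theorem template: S(n) = a·S(n/b) + f(n).
Here: a=256, b=4, f(n)=6
Compute log_b(a) = log_4(256) = 4.
f(n) = 6 = O(n^(4-ε)) with ε = 4. Case 1: S(n) = Θ(n^log_b(a)) = Θ(n^4).

Case 1: S(n) = Θ(n^4)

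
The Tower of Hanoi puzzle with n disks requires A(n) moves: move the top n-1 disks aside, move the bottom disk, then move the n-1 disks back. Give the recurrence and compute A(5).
Moving n disks = move the top n-1 disks aside (A(n-1) moves) + move the largest disk (1 move) + move the n-1 disks back on top (A(n-1) moves), so A(n) = 2A(n-1) + 1, with A(1) = 1 (a single disk takes one move).
First terms: 1, 3, 7, 15, 31, … — each is one less than a power of 2. Indeed A(n) + 1 = 2(A(n-1) + 1) with A(1) + 1 = 2, so A(n) + 1 = 2ⁿ and A(n) = 2ⁿ - 1.
Hence A(5) = 2^5 - 1 = 32 - 1 = 31.

A(n) = 2A(n-1) + 1, A(1) = 1; A(5) = 31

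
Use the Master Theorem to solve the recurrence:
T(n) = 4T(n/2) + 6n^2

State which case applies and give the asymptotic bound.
Master Theorem template: T(n) = a·T(n/b) + f(n).
Here: a=4, b=2, f(n)=6n^2
Compute log_b(a) = log_2(4) = 2.
f(n) = 6n^2 = Θ(n^2). Case 2: T(n) = Θ(n^2 log n).

Case 2: T(n) = Θ(n^2 log n)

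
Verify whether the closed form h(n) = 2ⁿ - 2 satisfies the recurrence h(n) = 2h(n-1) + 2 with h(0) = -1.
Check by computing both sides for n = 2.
From the recurrence with h(0) = -1:
  h(0) = -1, h(1) = 0, h(2) = 2
  so the recurrence gives h(2) = 2.
From the proposed closed form h(n) = 2ⁿ - 2:
  h(2) = 2.
Both sides give 2 at n = 2, and the initial condition(s) match, so the closed form is consistent.

Yes, the closed form is correct.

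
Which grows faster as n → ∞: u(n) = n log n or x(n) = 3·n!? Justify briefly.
Comparing growth rates:
Growth-rate hierarchy: log n ≺ any polynomial ≺ any exponential cⁿ (c>1) ≺ n! ≺ nⁿ.
factorial dominates polynomial degree 1 (with log factor) asymptotically.

x(n) grows faster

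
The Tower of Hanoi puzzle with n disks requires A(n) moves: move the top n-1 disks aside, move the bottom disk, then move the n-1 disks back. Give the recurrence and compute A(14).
Moving n disks = move the top n-1 disks aside (A(n-1) moves) + move the largest disk (1 move) + move the n-1 disks back on top (A(n-1) moves), so A(n) = 2A(n-1) + 1, with A(1) = 1 (a single disk takes one move).
First terms: 1, 3, 7, 15, 31, 63, … — each is one less than a power of 2. Indeed A(n) + 1 = 2(A(n-1) + 1) with A(1) + 1 = 2, so A(n) + 1 = 2ⁿ and A(n) = 2ⁿ - 1.
Hence A(14) = 2^14 - 1 = 16384 - 1 = 16383.

A(n) = 2A(n-1) + 1, A(1) = 1; A(14) = 16383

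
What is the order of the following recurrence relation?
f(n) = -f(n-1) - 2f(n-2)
The order is the largest lag k for which f(n-k) appears. Here the deepest term is f(n-2), so the order is 2.

Order 2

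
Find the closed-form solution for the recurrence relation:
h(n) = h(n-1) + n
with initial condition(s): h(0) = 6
Recurrence: h(n) = h(n-1) + n, initial: h(0) = 6.
Telescoping: h(n) = h(0) + Σᵢ₌₁ⁿ i = 6 + n(n+1)/2.

h(n) = n(n+1)/2 + 6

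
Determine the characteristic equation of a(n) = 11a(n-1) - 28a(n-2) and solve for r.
Substitute a(n) = rⁿ and divide through by rⁿ⁻²: r² - 11r + 28 = 0
Factor: (r - 7)(r - 4) = 0, so r = 7, 4.
General solution: a(n) = A·7ⁿ + B·4ⁿ

Characteristic: r² - 11r + 28 = 0, Roots: r = 7, 4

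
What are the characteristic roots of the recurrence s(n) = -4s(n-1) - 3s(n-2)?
Substitute s(n) = rⁿ and divide through by rⁿ⁻²: r² + 4r + 3 = 0
Factor: (r + 1)(r + 3) = 0, so r = -1, -3.
General solution: s(n) = A·(-1)ⁿ + B·(-3)ⁿ

Characteristic: r² + 4r + 3 = 0, Roots: r = -1, -3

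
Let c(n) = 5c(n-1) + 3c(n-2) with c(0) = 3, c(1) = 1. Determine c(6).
Computing the sequence terms:
3, 1, 14, 73, 407, 2254, 12491

12491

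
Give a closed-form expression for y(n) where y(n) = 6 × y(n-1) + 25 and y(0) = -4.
Recurrence: y(n) = 6 × y(n-1) + 25, initial: y(0) = -4.
Try y(n) = A·6ⁿ + C. Substituting: A·6ⁿ + C = 6(A·6ⁿ⁻¹ + C) + 25 = A·6ⁿ + 6C + 25, so C = 6C + 25, giving C = -5. Then y(0) = A - 5 = -4 gives A = 1.

y(n) = 6ⁿ - 5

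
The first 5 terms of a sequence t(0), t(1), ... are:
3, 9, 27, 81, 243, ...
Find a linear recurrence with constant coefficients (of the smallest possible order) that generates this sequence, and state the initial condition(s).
Look for the lowest-order linear relation among consecutive terms.
Observation: each term is 3× the previous.
Check at n=2: 3·9 = 27. ✓

t(n) = 3 × t(n-1), t(0) = 3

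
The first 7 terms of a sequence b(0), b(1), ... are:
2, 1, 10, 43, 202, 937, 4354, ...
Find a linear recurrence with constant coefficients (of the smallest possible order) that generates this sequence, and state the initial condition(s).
Look for the lowest-order linear relation among consecutive terms.
Observation: b(n) - 4·b(n-1) - (3)·b(n-2) = 0 holds for the shown terms, and no order-1 relation b(n) = α·b(n-1) + β fits.
Check at n=3: 4·10 + (3)·1 = 43. ✓

b(n) = 4b(n-1) + 3b(n-2), b(0) = 2, b(1) = 1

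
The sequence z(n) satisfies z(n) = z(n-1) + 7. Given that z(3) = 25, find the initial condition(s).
z(3) = z(0) + 3·7, so z(0) = 25 - 21 = 4.

z(0) = 4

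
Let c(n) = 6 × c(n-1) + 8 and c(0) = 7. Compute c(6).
Computing step by step:
c(0) = 7
c(1) = 6 × 7 + 8 = 50
c(2) = 6 × 50 + 8 = 308
c(3) = 6 × 308 + 8 = 1856
c(4) = 6 × 1856 + 8 = 11144
c(5) = 6 × 11144 + 8 = 66872
c(6) = 6 × 66872 + 8 = 401240

401240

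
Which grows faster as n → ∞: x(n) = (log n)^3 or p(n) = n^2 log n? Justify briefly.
Comparing growth rates:
Growth-rate hierarchy: log n ≺ any polynomial ≺ any exponential cⁿ (c>1) ≺ n! ≺ nⁿ.
polynomial degree 2 (with log factor) dominates polylogarithmic (log n)^3 asymptotically.

p(n) grows faster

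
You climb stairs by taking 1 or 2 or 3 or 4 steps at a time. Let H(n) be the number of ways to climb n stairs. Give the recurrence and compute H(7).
Condition on the size of the last step (1 to 4): before it there were n-1, …, n-4 stairs climbed, and these cases are disjoint, so H(n) = H(n-1) + H(n-2) + H(n-3) + H(n-4) (order-4 linear recurrence).
Initial conditions by direct count (compositions of i into parts ≤ 4): H(1) = 1; H(2) = 2; H(3) = 4; H(4) = 8.
Iterating the recurrence: H(5) = 15, H(6) = 29, H(7) = 56.

H(n) = H(n-1) + H(n-2) + H(n-3) + H(n-4), H(1) = 1, H(2) = 2, H(3) = 4, H(4) = 8; H(7) = 56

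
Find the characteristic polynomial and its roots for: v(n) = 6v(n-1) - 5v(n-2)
Substitute v(n) = rⁿ and divide through by rⁿ⁻²: r² - 6r + 5 = 0
Factor: (r - 1)(r - 5) = 0, so r = 1, 5.
General solution: v(n) = A·1ⁿ + B·5ⁿ

Characteristic: r² - 6r + 5 = 0, Roots: r = 1, 5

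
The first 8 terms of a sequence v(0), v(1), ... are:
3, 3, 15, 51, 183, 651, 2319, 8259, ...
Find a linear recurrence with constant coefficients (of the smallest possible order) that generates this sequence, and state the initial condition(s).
Look for the lowest-order linear relation among consecutive terms.
Observation: v(n) - 3·v(n-1) - (2)·v(n-2) = 0 holds for the shown terms, and no order-1 relation v(n) = α·v(n-1) + β fits.
Check at n=3: 3·15 + (2)·3 = 51. ✓

v(n) = 3v(n-1) + 2v(n-2), v(0) = 3, v(1) = 3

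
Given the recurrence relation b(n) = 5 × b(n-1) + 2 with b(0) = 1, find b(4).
Computing step by step:
b(0) = 1
b(1) = 5 × 1 + 2 = 7
b(2) = 5 × 7 + 2 = 37
b(3) = 5 × 37 + 2 = 187
b(4) = 5 × 187 + 2 = 937

937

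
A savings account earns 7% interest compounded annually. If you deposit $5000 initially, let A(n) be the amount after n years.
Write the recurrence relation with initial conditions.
Each year the balance grows by 7%, i.e. is multiplied by 1 + 7/100 = 1.07, so A(n) = 1.07 × A(n-1). The initial deposit gives A(0) = 5000.
Unrolling gives the closed form A(n) = 5000 × (1.07)ⁿ.

A(n) = 1.07 × A(n-1), A(0) = 5000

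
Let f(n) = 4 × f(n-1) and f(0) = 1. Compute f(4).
Computing step by step:
f(0) = 1
f(1) = 4 × 1 = 4
f(2) = 4 × 4 = 16
f(3) = 4 × 16 = 64
f(4) = 4 × 64 = 256

256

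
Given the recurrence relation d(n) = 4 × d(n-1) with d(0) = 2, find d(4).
Computing step by step:
d(0) = 2
d(1) = 4 × 2 = 8
d(2) = 4 × 8 = 32
d(3) = 4 × 32 = 128
d(4) = 4 × 128 = 512

512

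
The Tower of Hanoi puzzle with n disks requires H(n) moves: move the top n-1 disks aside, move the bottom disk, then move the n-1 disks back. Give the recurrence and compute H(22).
Moving n disks = move the top n-1 disks aside (H(n-1) moves) + move the largest disk (1 move) + move the n-1 disks back on top (H(n-1) moves), so H(n) = 2H(n-1) + 1, with H(1) = 1 (a single disk takes one move).
First terms: 1, 3, 7, 15, 31, 63, … — each is one less than a power of 2. Indeed H(n) + 1 = 2(H(n-1) + 1) with H(1) + 1 = 2, so H(n) + 1 = 2ⁿ and H(n) = 2ⁿ - 1.
Hence H(22) = 2^22 - 1 = 4194304 - 1 = 4194303.

H(n) = 2H(n-1) + 1, H(1) = 1; H(22) = 4194303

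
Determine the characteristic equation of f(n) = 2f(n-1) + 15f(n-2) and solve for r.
Substitute f(n) = rⁿ and divide through by rⁿ⁻²: r² - 2r - 15 = 0
Factor: (r - 5)(r + 3) = 0, so r = 5, -3.
General solution: f(n) = A·5ⁿ + B·(-3)ⁿ

Characteristic: r² - 2r - 15 = 0, Roots: r = 5, -3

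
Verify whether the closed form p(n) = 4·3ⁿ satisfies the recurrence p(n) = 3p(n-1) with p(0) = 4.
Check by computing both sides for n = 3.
From the recurrence with p(0) = 4:
  p(0) = 4, p(1) = 12, p(2) = 36, p(3) = 108
  so the recurrence gives p(3) = 108.
From the proposed closed form p(n) = 4·3ⁿ:
  p(3) = 108.
Both sides give 108 at n = 3, and the initial condition(s) match, so the closed form is consistent.

Yes, the closed form is correct.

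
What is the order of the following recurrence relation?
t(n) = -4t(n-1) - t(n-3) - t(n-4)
The order is the largest lag k for which t(n-k) appears. Here the deepest term is t(n-4), so the order is 4.

Order 4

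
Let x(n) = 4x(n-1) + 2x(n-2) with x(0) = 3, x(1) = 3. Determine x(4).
Computing the sequence terms:
3, 3, 18, 78, 348

348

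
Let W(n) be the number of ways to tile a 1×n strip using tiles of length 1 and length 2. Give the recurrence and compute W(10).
Condition on the last tile: it has length 1 (leaving a 1×(n-1) strip) or length 2 (leaving a 1×(n-2) strip), so W(n) = W(n-1) + W(n-2) (order-2 linear recurrence).
For 0 ≤ i < 2 only unit tiles fit, so W(i) = 1.
Iterating the recurrence: W(2) = 2, W(3) = 3, W(4) = 5, W(5) = 8, W(6) = 13, W(7) = 21, W(8) = 34, W(9) = 55, W(10) = 89.

W(n) = W(n-1) + W(n-2), with W(i) = 1 for 0 ≤ i < 2; W(10) = 89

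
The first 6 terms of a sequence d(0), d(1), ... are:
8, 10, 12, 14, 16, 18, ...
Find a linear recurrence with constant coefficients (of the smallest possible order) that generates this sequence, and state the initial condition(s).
Look for the lowest-order linear relation among consecutive terms.
Observation: consecutive differences are constant (= 2).
Check at n=2: 1·10 + 2 = 12. ✓

d(n) = d(n-1) + 2, d(0) = 8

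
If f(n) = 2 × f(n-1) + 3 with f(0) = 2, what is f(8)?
Computing step by step:
f(0) = 2
f(1) = 2 × 2 + 3 = 7
f(2) = 2 × 7 + 3 = 17
f(3) = 2 × 17 + 3 = 37
f(4) = 2 × 37 + 3 = 77
f(5) = 2 × 77 + 3 = 157
f(6) = 2 × 157 + 3 = 317
f(7) = 2 × 317 + 3 = 637
f(8) = 2 × 637 + 3 = 1277

1277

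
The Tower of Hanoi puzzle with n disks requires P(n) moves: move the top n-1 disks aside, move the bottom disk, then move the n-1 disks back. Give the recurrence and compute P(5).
Moving n disks = move the top n-1 disks aside (P(n-1) moves) + move the largest disk (1 move) + move the n-1 disks back on top (P(n-1) moves), so P(n) = 2P(n-1) + 1, with P(1) = 1 (a single disk takes one move).
First terms: 1, 3, 7, 15, 31, … — each is one less than a power of 2. Indeed P(n) + 1 = 2(P(n-1) + 1) with P(1) + 1 = 2, so P(n) + 1 = 2ⁿ and P(n) = 2ⁿ - 1.
Hence P(5) = 2^5 - 1 = 32 - 1 = 31.

P(n) = 2P(n-1) + 1, P(1) = 1; P(5) = 31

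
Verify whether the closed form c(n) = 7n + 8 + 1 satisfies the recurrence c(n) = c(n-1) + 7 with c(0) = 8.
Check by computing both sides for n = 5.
From the recurrence with c(0) = 8:
  c(0) = 8, c(1) = 15, c(2) = 22, c(3) = 29, c(4) = 36, c(5) = 43
  so the recurrence gives c(5) = 43.
From the proposed closed form c(n) = 7n + 8 + 1:
  c(5) = 44.
The recurrence gives 43 but the closed form gives 44, so the closed form does not satisfy the recurrence.

No, the closed form is incorrect.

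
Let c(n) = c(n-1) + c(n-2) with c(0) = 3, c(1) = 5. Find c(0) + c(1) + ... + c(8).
Computing the sequence terms: 3, 5, 8, 13, 21, 34, 55, 89, 144
Adding these values together:

372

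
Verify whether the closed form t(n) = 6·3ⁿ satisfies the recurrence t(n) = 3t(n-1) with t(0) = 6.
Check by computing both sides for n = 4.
From the recurrence with t(0) = 6:
  t(0) = 6, t(1) = 18, t(2) = 54, t(3) = 162, t(4) = 486
  so the recurrence gives t(4) = 486.
From the proposed closed form t(n) = 6·3ⁿ:
  t(4) = 486.
Both sides give 486 at n = 4, and the initial condition(s) match, so the closed form is consistent.

Yes, the closed form is correct.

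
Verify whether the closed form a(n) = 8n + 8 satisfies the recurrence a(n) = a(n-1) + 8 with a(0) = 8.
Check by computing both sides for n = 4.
From the recurrence with a(0) = 8:
  a(0) = 8, a(1) = 16, a(2) = 24, a(3) = 32, a(4) = 40
  so the recurrence gives a(4) = 40.
From the proposed closed form a(n) = 8n + 8:
  a(4) = 40.
Both sides give 40 at n = 4, and the initial condition(s) match, so the closed form is consistent.

Yes, the closed form is correct.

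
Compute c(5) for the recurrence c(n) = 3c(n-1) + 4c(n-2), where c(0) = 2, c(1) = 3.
Computing the sequence terms:
2, 3, 17, 63, 257, 1023

1023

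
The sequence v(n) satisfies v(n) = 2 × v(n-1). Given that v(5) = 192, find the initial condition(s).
In general v(n) = 2ⁿ · v(0). At n = 5: v(0) = v(5) / 2^5 = 192 / 32 = 6.

v(0) = 6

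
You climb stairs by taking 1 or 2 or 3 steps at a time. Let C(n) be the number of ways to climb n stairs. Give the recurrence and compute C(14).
Condition on the size of the last step (1 to 3): before it there were n-1, …, n-3 stairs climbed, and these cases are disjoint, so C(n) = C(n-1) + C(n-2) + C(n-3) (order-3 linear recurrence).
Initial conditions by direct count (compositions of i into parts ≤ 3): C(1) = 1; C(2) = 2; C(3) = 4.
Iterating the recurrence: C(4) = 7, C(5) = 13, C(6) = 24, C(7) = 44, C(8) = 81, C(9) = 149, C(10) = 274, C(11) = 504, C(12) = 927, C(13) = 1705, C(14) = 3136.

C(n) = C(n-1) + C(n-2) + C(n-3), C(1) = 1, C(2) = 2, C(3) = 4; C(14) = 3136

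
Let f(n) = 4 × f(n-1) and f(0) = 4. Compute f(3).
Computing step by step:
f(0) = 4
f(1) = 4 × 4 = 16
f(2) = 4 × 16 = 64
f(3) = 4 × 64 = 256

256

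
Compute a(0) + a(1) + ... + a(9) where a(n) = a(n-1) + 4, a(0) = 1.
Computing the sequence terms: 1, 5, 9, 13, 17, 21, 25, 29, 33, 37
Adding these values together:

190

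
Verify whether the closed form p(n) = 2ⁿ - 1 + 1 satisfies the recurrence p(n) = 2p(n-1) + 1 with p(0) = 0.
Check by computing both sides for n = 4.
From the recurrence with p(0) = 0:
  p(0) = 0, p(1) = 1, p(2) = 3, p(3) = 7, p(4) = 15
  so the recurrence gives p(4) = 15.
From the proposed closed form p(n) = 2ⁿ - 1 + 1:
  p(4) = 16.
The recurrence gives 15 but the closed form gives 16, so the closed form does not satisfy the recurrence.

No, the closed form is incorrect.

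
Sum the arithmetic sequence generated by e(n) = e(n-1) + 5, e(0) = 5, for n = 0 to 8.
Computing the sequence terms: 5, 10, 15, 20, 25, 30, 35, 40, 45
Adding these values together:

225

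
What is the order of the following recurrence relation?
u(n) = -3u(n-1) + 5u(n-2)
The order is the largest lag k for which u(n-k) appears. Here the deepest term is u(n-2), so the order is 2.

Order 2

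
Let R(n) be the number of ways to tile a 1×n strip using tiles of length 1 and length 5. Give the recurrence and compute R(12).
Condition on the last tile: it has length 1 (leaving a 1×(n-1) strip) or length 5 (leaving a 1×(n-5) strip), so R(n) = R(n-1) + R(n-5) (order-5 linear recurrence).
For 0 ≤ i < 5 only unit tiles fit, so R(i) = 1.
Iterating the recurrence: R(5) = 2, R(6) = 3, R(7) = 4, R(8) = 5, R(9) = 6, R(10) = 8, R(11) = 11, R(12) = 15.

R(n) = R(n-1) + R(n-5), with R(i) = 1 for 0 ≤ i < 5; R(12) = 15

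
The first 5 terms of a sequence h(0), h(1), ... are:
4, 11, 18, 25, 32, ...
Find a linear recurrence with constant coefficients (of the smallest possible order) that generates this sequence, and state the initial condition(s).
Look for the lowest-order linear relation among consecutive terms.
Observation: consecutive differences are constant (= 7).
Check at n=2: 1·11 + 7 = 18. ✓

h(n) = h(n-1) + 7, h(0) = 4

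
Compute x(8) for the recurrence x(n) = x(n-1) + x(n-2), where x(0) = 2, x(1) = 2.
Computing the sequence terms:
2, 2, 4, 6, 10, 16, 26, 42, 68

68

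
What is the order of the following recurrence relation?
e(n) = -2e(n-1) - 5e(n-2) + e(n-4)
The order is the largest lag k for which e(n-k) appears. Here the deepest term is e(n-4), so the order is 4.

Order 4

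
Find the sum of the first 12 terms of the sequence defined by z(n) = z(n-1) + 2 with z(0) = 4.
Computing the sequence terms: 4, 6, 8, 10, 12, 14, 16, 18, 20, 22, 24, 26
Adding these values together:

180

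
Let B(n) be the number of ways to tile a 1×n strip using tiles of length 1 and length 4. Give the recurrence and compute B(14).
Condition on the last tile: it has length 1 (leaving a 1×(n-1) strip) or length 4 (leaving a 1×(n-4) strip), so B(n) = B(n-1) + B(n-4) (order-4 linear recurrence).
For 0 ≤ i < 4 only unit tiles fit, so B(i) = 1.
Iterating the recurrence: B(4) = 2, B(5) = 3, B(6) = 4, B(7) = 5, B(8) = 7, B(9) = 10, B(10) = 14, B(11) = 19, B(12) = 26, B(13) = 36, B(14) = 50.

B(n) = B(n-1) + B(n-4), with B(i) = 1 for 0 ≤ i < 4; B(14) = 50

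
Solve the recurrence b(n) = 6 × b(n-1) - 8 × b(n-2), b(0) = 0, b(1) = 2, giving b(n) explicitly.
Recurrence: b(n) = 6 × b(n-1) - 8 × b(n-2), initial: b(0) = 0, b(1) = 2.
Characteristic equation: r² - 6r + 8 = 0, which factors as (r - 4)(r - 2) = 0, so r = 4, 2. General solution b(n) = A·4ⁿ + B·2ⁿ. From b(0) = 0: A + B = 0. From b(1) = 2: 4A + 2B = 2. Solving gives A = 1, B = -1.

b(n) = 4ⁿ - 2ⁿ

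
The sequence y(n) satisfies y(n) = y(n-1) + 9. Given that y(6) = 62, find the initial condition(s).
y(6) = y(0) + 6·9, so y(0) = 62 - 54 = 8.

y(0) = 8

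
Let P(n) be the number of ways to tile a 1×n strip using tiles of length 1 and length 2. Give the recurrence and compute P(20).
Condition on the last tile: it has length 1 (leaving a 1×(n-1) strip) or length 2 (leaving a 1×(n-2) strip), so P(n) = P(n-1) + P(n-2) (order-2 linear recurrence).
For 0 ≤ i < 2 only unit tiles fit, so P(i) = 1.
Iterating the recurrence: P(2) = 2, P(3) = 3, P(4) = 5, P(5) = 8, P(6) = 13, P(7) = 21, P(8) = 34, P(9) = 55, P(10) = 89, P(11) = 144, P(12) = 233, P(13) = 377, P(14) = 610, P(15) = 987, P(16) = 1597, P(17) = 2584, P(18) = 4181, P(19) = 6765, P(20) = 10946.

P(n) = P(n-1) + P(n-2), with P(i) = 1 for 0 ≤ i < 2; P(20) = 10946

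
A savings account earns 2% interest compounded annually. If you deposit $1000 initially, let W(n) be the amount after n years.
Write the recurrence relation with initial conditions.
Each year the balance grows by 2%, i.e. is multiplied by 1 + 2/100 = 1.02, so W(n) = 1.02 × W(n-1). The initial deposit gives W(0) = 1000.
Unrolling gives the closed form W(n) = 1000 × (1.02)ⁿ.

W(n) = 1.02 × W(n-1), W(0) = 1000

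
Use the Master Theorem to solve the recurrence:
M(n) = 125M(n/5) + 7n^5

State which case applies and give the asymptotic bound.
Master Theorem template: M(n) = a·M(n/b) + f(n).
Here: a=125, b=5, f(n)=7n^5
Compute log_b(a) = log_5(125) = 3.
f(n) = 7n^5 = Ω(n^(3+ε)) with ε = 2, and the regularity condition holds (a·f(n/b) = (a/b^5)·f(n) with a/b^5 = 5^-2 < 1). Case 3: M(n) = Θ(f(n)) = Θ(n^5).

Case 3: M(n) = Θ(n^5)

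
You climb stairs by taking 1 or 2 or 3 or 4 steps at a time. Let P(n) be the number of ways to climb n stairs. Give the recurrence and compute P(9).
Condition on the size of the last step (1 to 4): before it there were n-1, …, n-4 stairs climbed, and these cases are disjoint, so P(n) = P(n-1) + P(n-2) + P(n-3) + P(n-4) (order-4 linear recurrence).
Initial conditions by direct count (compositions of i into parts ≤ 4): P(1) = 1; P(2) = 2; P(3) = 4; P(4) = 8.
Iterating the recurrence: P(5) = 15, P(6) = 29, P(7) = 56, P(8) = 108, P(9) = 208.

P(n) = P(n-1) + P(n-2) + P(n-3) + P(n-4), P(1) = 1, P(2) = 2, P(3) = 4, P(4) = 8; P(9) = 208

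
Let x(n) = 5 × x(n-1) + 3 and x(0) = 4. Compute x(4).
Computing step by step:
x(0) = 4
x(1) = 5 × 4 + 3 = 23
x(2) = 5 × 23 + 3 = 118
x(3) = 5 × 118 + 3 = 593
x(4) = 5 × 593 + 3 = 2968

2968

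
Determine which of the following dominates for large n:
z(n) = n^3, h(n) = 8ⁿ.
Comparing growth rates:
Growth-rate hierarchy: log n ≺ any polynomial ≺ any exponential cⁿ (c>1) ≺ n! ≺ nⁿ.
exponential base 8 dominates polynomial degree 3 asymptotically.

h(n) grows faster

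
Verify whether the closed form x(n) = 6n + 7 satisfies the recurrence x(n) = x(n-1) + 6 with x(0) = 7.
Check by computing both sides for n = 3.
From the recurrence with x(0) = 7:
  x(0) = 7, x(1) = 13, x(2) = 19, x(3) = 25
  so the recurrence gives x(3) = 25.
From the proposed closed form x(n) = 6n + 7:
  x(3) = 25.
Both sides give 25 at n = 3, and the initial condition(s) match, so the closed form is consistent.

Yes, the closed form is correct.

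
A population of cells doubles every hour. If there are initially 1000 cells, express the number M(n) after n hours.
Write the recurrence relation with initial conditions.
Each hour multiplies the count by 2, so the count after n hours depends only on the count after n-1 hours: M(n) = 2 × M(n-1). The starting count gives M(0) = 1000.
Unrolling n times gives the closed form M(n) = 1000 × 2ⁿ.

M(n) = 2 × M(n-1), M(0) = 1000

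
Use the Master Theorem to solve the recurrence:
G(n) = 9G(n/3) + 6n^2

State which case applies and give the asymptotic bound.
Master Theorem template: G(n) = a·G(n/b) + f(n).
Here: a=9, b=3, f(n)=6n^2
Compute log_b(a) = log_3(9) = 2.
f(n) = 6n^2 = Θ(n^2). Case 2: G(n) = Θ(n^2 log n).

Case 2: G(n) = Θ(n^2 log n)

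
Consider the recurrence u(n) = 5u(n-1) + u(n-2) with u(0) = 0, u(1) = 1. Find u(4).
Computing the sequence terms:
0, 1, 5, 26, 135

135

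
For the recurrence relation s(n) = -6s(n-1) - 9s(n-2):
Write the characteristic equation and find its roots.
Substitute s(n) = rⁿ and divide through by rⁿ⁻²: r² + 6r + 9 = 0
Factor: (r + 3)² = 0, so r = -3 (double root).
General solution: s(n) = (A + Bn)·(-3)ⁿ

Characteristic: r² + 6r + 9 = 0, Roots: r = -3 (double root)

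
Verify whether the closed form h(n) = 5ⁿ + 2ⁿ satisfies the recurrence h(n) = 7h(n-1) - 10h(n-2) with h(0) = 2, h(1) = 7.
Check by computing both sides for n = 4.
From the recurrence with h(0) = 2, h(1) = 7:
  h(0) = 2, h(1) = 7, h(2) = 29, h(3) = 133, h(4) = 641
  so the recurrence gives h(4) = 641.
From the proposed closed form h(n) = 5ⁿ + 2ⁿ:
  h(4) = 641.
Both sides give 641 at n = 4, and the initial condition(s) match, so the closed form is consistent.

Yes, the closed form is correct.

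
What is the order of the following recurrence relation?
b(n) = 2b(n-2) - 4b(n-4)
The order is the largest lag k for which b(n-k) appears. Here the deepest term is b(n-4), so the order is 4.

Order 4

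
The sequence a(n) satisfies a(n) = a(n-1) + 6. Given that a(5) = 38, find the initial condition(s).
a(5) = a(0) + 5·6, so a(0) = 38 - 30 = 8.

a(0) = 8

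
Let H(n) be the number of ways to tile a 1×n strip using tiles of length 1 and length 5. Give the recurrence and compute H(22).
Condition on the last tile: it has length 1 (leaving a 1×(n-1) strip) or length 5 (leaving a 1×(n-5) strip), so H(n) = H(n-1) + H(n-5) (order-5 linear recurrence).
For 0 ≤ i < 5 only unit tiles fit, so H(i) = 1.
Iterating the recurrence: H(5) = 2, H(6) = 3, H(7) = 4, H(8) = 5, H(9) = 6, H(10) = 8, H(11) = 11, H(12) = 15, H(13) = 20, H(14) = 26, H(15) = 34, H(16) = 45, H(17) = 60, H(18) = 80, H(19) = 106, H(20) = 140, H(21) = 185, H(22) = 245.

H(n) = H(n-1) + H(n-5), with H(i) = 1 for 0 ≤ i < 5; H(22) = 245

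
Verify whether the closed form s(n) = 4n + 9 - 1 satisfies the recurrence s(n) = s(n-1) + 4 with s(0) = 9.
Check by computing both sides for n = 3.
From the recurrence with s(0) = 9:
  s(0) = 9, s(1) = 13, s(2) = 17, s(3) = 21
  so the recurrence gives s(3) = 21.
From the proposed closed form s(n) = 4n + 9 - 1:
  s(3) = 20.
The recurrence gives 21 but the closed form gives 20, so the closed form does not satisfy the recurrence.

No, the closed form is incorrect.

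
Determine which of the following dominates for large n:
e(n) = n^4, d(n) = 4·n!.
Comparing growth rates:
Growth-rate hierarchy: log n ≺ any polynomial ≺ any exponential cⁿ (c>1) ≺ n! ≺ nⁿ.
factorial dominates polynomial degree 4 asymptotically.

d(n) grows faster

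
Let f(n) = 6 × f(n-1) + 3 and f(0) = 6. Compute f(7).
Computing step by step:
f(0) = 6
f(1) = 6 × 6 + 3 = 39
f(2) = 6 × 39 + 3 = 237
f(3) = 6 × 237 + 3 = 1425
f(4) = 6 × 1425 + 3 = 8553
f(5) = 6 × 8553 + 3 = 51321
f(6) = 6 × 51321 + 3 = 307929
f(7) = 6 × 307929 + 3 = 1847577

1847577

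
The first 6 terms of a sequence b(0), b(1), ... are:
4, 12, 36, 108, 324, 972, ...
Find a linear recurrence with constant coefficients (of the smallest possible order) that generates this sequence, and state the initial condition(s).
Look for the lowest-order linear relation among consecutive terms.
Observation: each term is 3× the previous.
Check at n=2: 3·12 = 36. ✓

b(n) = 3 × b(n-1), b(0) = 4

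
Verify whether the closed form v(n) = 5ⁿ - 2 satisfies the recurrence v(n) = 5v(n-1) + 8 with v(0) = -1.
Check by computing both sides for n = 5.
From the recurrence with v(0) = -1:
  v(0) = -1, v(1) = 3, v(2) = 23, v(3) = 123, v(4) = 623, v(5) = 3123
  so the recurrence gives v(5) = 3123.
From the proposed closed form v(n) = 5ⁿ - 2:
  v(5) = 3123.
Both sides give 3123 at n = 5, and the initial condition(s) match, so the closed form is consistent.

Yes, the closed form is correct.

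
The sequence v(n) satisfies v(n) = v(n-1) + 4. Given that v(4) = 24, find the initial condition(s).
v(4) = v(0) + 4·4, so v(0) = 24 - 16 = 8.

v(0) = 8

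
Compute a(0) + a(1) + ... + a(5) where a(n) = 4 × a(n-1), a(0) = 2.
Computing the sequence terms: 2, 8, 32, 128, 512, 2048
Adding these values together:

2730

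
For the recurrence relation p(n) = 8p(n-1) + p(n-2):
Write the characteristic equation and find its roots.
Substitute p(n) = rⁿ and divide through by rⁿ⁻²: r² - 8r - 1 = 0
Discriminant: 8² + 4·1 = 68, not a perfect square, so by the quadratic formula r = (8 ± √68)/2.
General solution: p(n) = A·r₁ⁿ + B·r₂ⁿ where r₁,r₂ = (8 ± √68)/2

Characteristic: r² - 8r - 1 = 0, Roots: r = (8 ± √68)/2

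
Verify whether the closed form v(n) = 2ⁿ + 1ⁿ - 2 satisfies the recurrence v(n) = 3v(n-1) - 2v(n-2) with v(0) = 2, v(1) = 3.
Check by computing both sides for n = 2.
From the recurrence with v(0) = 2, v(1) = 3:
  v(0) = 2, v(1) = 3, v(2) = 5
  so the recurrence gives v(2) = 5.
From the proposed closed form v(n) = 2ⁿ + 1ⁿ - 2:
  v(2) = 3.
The recurrence gives 5 but the closed form gives 3, so the closed form does not satisfy the recurrence.

No, the closed form is incorrect.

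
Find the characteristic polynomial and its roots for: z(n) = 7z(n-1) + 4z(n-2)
Substitute z(n) = rⁿ and divide through by rⁿ⁻²: r² - 7r - 4 = 0
Discriminant: 7² + 4·4 = 65, not a perfect square, so by the quadratic formula r = (7 ± √65)/2.
General solution: z(n) = A·r₁ⁿ + B·r₂ⁿ where r₁,r₂ = (7 ± √65)/2

Characteristic: r² - 7r - 4 = 0, Roots: r = (7 ± √65)/2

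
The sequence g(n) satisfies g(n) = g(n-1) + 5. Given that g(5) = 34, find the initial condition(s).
g(5) = g(0) + 5·5, so g(0) = 34 - 25 = 9.

g(0) = 9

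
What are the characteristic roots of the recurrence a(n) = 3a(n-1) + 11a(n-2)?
Substitute a(n) = rⁿ and divide through by rⁿ⁻²: r² - 3r - 11 = 0
Discriminant: 3² + 4·11 = 53, not a perfect square, so by the quadratic formula r = (3 ± √53)/2.
General solution: a(n) = A·r₁ⁿ + B·r₂ⁿ where r₁,r₂ = (3 ± √53)/2

Characteristic: r² - 3r - 11 = 0, Roots: r = (3 ± √53)/2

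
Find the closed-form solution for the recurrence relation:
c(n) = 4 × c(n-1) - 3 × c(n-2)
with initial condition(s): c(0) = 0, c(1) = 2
Recurrence: c(n) = 4 × c(n-1) - 3 × c(n-2), initial: c(0) = 0, c(1) = 2.
Characteristic equation: r² - 4r + 3 = 0, which factors as (r - 3)(r - 1) = 0, so r = 3, 1. General solution c(n) = A·3ⁿ + B·1ⁿ. From c(0) = 0: A + B = 0. From c(1) = 2: 3A + 1B = 2. Solving gives A = 1, B = -1.

c(n) = 3ⁿ - 1ⁿ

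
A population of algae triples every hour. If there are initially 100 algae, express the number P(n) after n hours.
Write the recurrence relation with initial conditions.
Each hour multiplies the count by 3, so the count after n hours depends only on the count after n-1 hours: P(n) = 3 × P(n-1). The starting count gives P(0) = 100.
Unrolling n times gives the closed form P(n) = 100 × 3ⁿ.

P(n) = 3 × P(n-1), P(0) = 100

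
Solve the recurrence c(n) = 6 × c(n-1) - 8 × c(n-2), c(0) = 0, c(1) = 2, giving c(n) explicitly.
Recurrence: c(n) = 6 × c(n-1) - 8 × c(n-2), initial: c(0) = 0, c(1) = 2.
Characteristic equation: r² - 6r + 8 = 0, which factors as (r - 4)(r - 2) = 0, so r = 4, 2. General solution c(n) = A·4ⁿ + B·2ⁿ. From c(0) = 0: A + B = 0. From c(1) = 2: 4A + 2B = 2. Solving gives A = 1, B = -1.

c(n) = 4ⁿ - 2ⁿ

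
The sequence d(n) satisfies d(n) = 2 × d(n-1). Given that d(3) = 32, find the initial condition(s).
In general d(n) = 2ⁿ · d(0). At n = 3: d(0) = d(3) / 2^3 = 32 / 8 = 4.

d(0) = 4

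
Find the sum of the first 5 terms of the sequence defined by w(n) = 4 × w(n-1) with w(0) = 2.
Computing the sequence terms: 2, 8, 32, 128, 512
Adding these values together:

682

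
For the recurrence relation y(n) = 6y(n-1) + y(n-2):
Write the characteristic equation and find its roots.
Substitute y(n) = rⁿ and divide through by rⁿ⁻²: r² - 6r - 1 = 0
Discriminant: 6² + 4·1 = 40, not a perfect square, so by the quadratic formula r = (6 ± √40)/2.
General solution: y(n) = A·r₁ⁿ + B·r₂ⁿ where r₁,r₂ = (6 ± √40)/2

Characteristic: r² - 6r - 1 = 0, Roots: r = (6 ± √40)/2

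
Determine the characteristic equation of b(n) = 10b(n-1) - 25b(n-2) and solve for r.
Substitute b(n) = rⁿ and divide through by rⁿ⁻²: r² - 10r + 25 = 0
Factor: (r - 5)² = 0, so r = 5 (double root).
General solution: b(n) = (A + Bn)·5ⁿ

Characteristic: r² - 10r + 25 = 0, Roots: r = 5 (double root)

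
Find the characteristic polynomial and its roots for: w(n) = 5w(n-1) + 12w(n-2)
Substitute w(n) = rⁿ and divide through by rⁿ⁻²: r² - 5r - 12 = 0
Discriminant: 5² + 4·12 = 73, not a perfect square, so by the quadratic formula r = (5 ± √73)/2.
General solution: w(n) = A·r₁ⁿ + B·r₂ⁿ where r₁,r₂ = (5 ± √73)/2

Characteristic: r² - 5r - 12 = 0, Roots: r = (5 ± √73)/2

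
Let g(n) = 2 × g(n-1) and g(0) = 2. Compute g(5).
Computing step by step:
g(0) = 2
g(1) = 2 × 2 = 4
g(2) = 2 × 4 = 8
g(3) = 2 × 8 = 16
g(4) = 2 × 16 = 32
g(5) = 2 × 32 = 64

64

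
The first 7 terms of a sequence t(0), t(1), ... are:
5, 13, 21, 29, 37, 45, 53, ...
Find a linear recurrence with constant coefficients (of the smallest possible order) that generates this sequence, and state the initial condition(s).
Look for the lowest-order linear relation among consecutive terms.
Observation: consecutive differences are constant (= 8).
Check at n=2: 1·13 + 8 = 21. ✓

t(n) = t(n-1) + 8, t(0) = 5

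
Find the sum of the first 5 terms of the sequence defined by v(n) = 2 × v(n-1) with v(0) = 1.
Computing the sequence terms: 1, 2, 4, 8, 16
Adding these values together:

31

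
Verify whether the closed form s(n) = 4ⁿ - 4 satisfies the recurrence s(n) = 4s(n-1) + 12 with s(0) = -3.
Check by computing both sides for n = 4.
From the recurrence with s(0) = -3:
  s(0) = -3, s(1) = 0, s(2) = 12, s(3) = 60, s(4) = 252
  so the recurrence gives s(4) = 252.
From the proposed closed form s(n) = 4ⁿ - 4:
  s(4) = 252.
Both sides give 252 at n = 4, and the initial condition(s) match, so the closed form is consistent.

Yes, the closed form is correct.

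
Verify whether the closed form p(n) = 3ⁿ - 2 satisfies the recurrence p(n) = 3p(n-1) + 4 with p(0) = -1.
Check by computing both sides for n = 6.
From the recurrence with p(0) = -1:
  p(0) = -1, p(1) = 1, p(2) = 7, p(3) = 25, p(4) = 79, p(5) = 241, p(6) = 727
  so the recurrence gives p(6) = 727.
From the proposed closed form p(n) = 3ⁿ - 2:
  p(6) = 727.
Both sides give 727 at n = 6, and the initial condition(s) match, so the closed form is consistent.

Yes, the closed form is correct.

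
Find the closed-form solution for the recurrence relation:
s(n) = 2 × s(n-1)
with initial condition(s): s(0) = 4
Recurrence: s(n) = 2 × s(n-1), initial: s(0) = 4.
Each term is 2 times the previous, so this is geometric with ratio 2. After n steps: s(n) = s(0)·2ⁿ = 4·2ⁿ.

s(n) = 4·2ⁿ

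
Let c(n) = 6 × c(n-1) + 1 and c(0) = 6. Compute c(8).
Computing step by step:
c(0) = 6
c(1) = 6 × 6 + 1 = 37
c(2) = 6 × 37 + 1 = 223
c(3) = 6 × 223 + 1 = 1339
c(4) = 6 × 1339 + 1 = 8035
c(5) = 6 × 8035 + 1 = 48211
c(6) = 6 × 48211 + 1 = 289267
c(7) = 6 × 289267 + 1 = 1735603
c(8) = 6 × 1735603 + 1 = 10413619

10413619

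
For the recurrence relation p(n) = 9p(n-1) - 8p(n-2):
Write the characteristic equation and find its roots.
Substitute p(n) = rⁿ and divide through by rⁿ⁻²: r² - 9r + 8 = 0
Factor: (r - 1)(r - 8) = 0, so r = 1, 8.
General solution: p(n) = A·1ⁿ + B·8ⁿ

Characteristic: r² - 9r + 8 = 0, Roots: r = 1, 8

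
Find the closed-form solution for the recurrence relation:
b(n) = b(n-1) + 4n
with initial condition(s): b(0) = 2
Recurrence: b(n) = b(n-1) + 4n, initial: b(0) = 2.
Telescoping: b(n) = b(0) + 4·Σᵢ₌₁ⁿ i = 2 + 4·n(n+1)/2.

b(n) = 4·n(n+1)/2 + 2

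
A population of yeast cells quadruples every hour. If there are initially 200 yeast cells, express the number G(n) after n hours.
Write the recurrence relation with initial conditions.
Each hour multiplies the count by 4, so the count after n hours depends only on the count after n-1 hours: G(n) = 4 × G(n-1). The starting count gives G(0) = 200.
Unrolling n times gives the closed form G(n) = 200 × 4ⁿ.

G(n) = 4 × G(n-1), G(0) = 200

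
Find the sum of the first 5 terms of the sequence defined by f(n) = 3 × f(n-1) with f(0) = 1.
Computing the sequence terms: 1, 3, 9, 27, 81
Adding these values together:

121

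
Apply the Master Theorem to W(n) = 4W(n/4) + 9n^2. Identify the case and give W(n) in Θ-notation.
Master Theorem template: W(n) = a·W(n/b) + f(n).
Here: a=4, b=4, f(n)=9n^2
Compute log_b(a) = log_4(4) = 1.
f(n) = 9n^2 = Ω(n^(1+ε)) with ε = 1, and the regularity condition holds (a·f(n/b) = (a/b^2)·f(n) with a/b^2 = 4^-1 < 1). Case 3: W(n) = Θ(f(n)) = Θ(n^2).

Case 3: W(n) = Θ(n^2)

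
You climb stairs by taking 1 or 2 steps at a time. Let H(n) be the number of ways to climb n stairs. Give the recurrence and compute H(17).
Condition on the size of the last step (1 to 2): before it there were n-1, …, n-2 stairs climbed, and these cases are disjoint, so H(n) = H(n-1) + H(n-2) (Fibonacci-type sequence).
Initial conditions by direct count (compositions of i into parts ≤ 2): H(1) = 1; H(2) = 2.
Iterating the recurrence: H(3) = 3, H(4) = 5, H(5) = 8, H(6) = 13, H(7) = 21, H(8) = 34, H(9) = 55, H(10) = 89, H(11) = 144, H(12) = 233, H(13) = 377, H(14) = 610, H(15) = 987, H(16) = 1597, H(17) = 2584.

H(n) = H(n-1) + H(n-2), H(1) = 1, H(2) = 2; H(17) = 2584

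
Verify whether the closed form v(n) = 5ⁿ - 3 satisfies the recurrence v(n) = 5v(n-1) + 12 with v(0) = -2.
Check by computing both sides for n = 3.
From the recurrence with v(0) = -2:
  v(0) = -2, v(1) = 2, v(2) = 22, v(3) = 122
  so the recurrence gives v(3) = 122.
From the proposed closed form v(n) = 5ⁿ - 3:
  v(3) = 122.
Both sides give 122 at n = 3, and the initial condition(s) match, so the closed form is consistent.

Yes, the closed form is correct.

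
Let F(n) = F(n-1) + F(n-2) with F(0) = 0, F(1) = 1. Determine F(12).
Computing the sequence terms:
0, 1, 1, 2, 3, 5, 8, 13, 21, 34, 55, 89, 144

144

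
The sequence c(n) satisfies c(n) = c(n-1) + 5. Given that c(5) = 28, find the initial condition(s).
c(5) = c(0) + 5·5, so c(0) = 28 - 25 = 3.

c(0) = 3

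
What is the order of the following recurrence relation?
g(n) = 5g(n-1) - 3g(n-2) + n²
The order is the largest lag k for which g(n-k) appears. Here the deepest term is g(n-2) (the n² term is non-homogeneous and does not affect the order), so the order is 2.

Order 2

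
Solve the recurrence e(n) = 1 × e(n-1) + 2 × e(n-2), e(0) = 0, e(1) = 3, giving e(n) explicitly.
Recurrence: e(n) = 1 × e(n-1) + 2 × e(n-2), initial: e(0) = 0, e(1) = 3.
Characteristic equation: r² - 1r - 2 = 0, which factors as (r - 2)(r + 1) = 0, so r = 2, -1. General solution e(n) = A·2ⁿ + B·(-1)ⁿ. From e(0) = 0: A + B = 0. From e(1) = 3: 2A - 1B = 3. Solving gives A = 1, B = -1.

e(n) = 2ⁿ - (-1)ⁿ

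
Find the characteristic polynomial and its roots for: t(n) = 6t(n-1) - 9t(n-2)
Substitute t(n) = rⁿ and divide through by rⁿ⁻²: r² - 6r + 9 = 0
Factor: (r - 3)² = 0, so r = 3 (double root).
General solution: t(n) = (A + Bn)·3ⁿ

Characteristic: r² - 6r + 9 = 0, Roots: r = 3 (double root)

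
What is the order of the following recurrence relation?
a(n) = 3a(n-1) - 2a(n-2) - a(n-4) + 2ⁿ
The order is the largest lag k for which a(n-k) appears. Here the deepest term is a(n-4) (the 2ⁿ term is non-homogeneous and does not affect the order), so the order is 4.

Order 4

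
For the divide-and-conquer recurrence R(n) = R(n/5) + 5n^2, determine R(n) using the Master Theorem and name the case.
Master Theorem template: R(n) = a·R(n/b) + f(n).
Here: a=1, b=5, f(n)=5n^2
Compute log_b(a) = log_5(1) = 0.
f(n) = 5n^2 = Ω(n^(0+ε)) with ε = 2, and the regularity condition holds (a·f(n/b) = (a/b^2)·f(n) with a/b^2 = 5^-2 < 1). Case 3: R(n) = Θ(f(n)) = Θ(n^2).

Case 3: R(n) = Θ(n^2)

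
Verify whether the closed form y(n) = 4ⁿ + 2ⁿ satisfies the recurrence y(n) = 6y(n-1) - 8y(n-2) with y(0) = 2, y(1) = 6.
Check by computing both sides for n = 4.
From the recurrence with y(0) = 2, y(1) = 6:
  y(0) = 2, y(1) = 6, y(2) = 20, y(3) = 72, y(4) = 272
  so the recurrence gives y(4) = 272.
From the proposed closed form y(n) = 4ⁿ + 2ⁿ:
  y(4) = 272.
Both sides give 272 at n = 4, and the initial condition(s) match, so the closed form is consistent.

Yes, the closed form is correct.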